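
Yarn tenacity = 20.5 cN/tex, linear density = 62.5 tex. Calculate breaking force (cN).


Formula: Breaking force = Tenacity * Linear density
F = 20.5 cN/tex * 62.5 tex
F = 1281.25 cN

1281.25 cN


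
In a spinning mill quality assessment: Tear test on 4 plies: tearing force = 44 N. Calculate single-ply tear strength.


Formula: Per-ply strength = Total force / Number of plies
Per-ply = 44 N / 4
Per-ply = 11 N

11 N


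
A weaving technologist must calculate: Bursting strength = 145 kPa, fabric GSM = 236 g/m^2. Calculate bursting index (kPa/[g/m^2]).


Formula: Bursting Index = Bursting Strength / Fabric GSM
BI = 145 kPa / 236 g/m^2
BI = 0.614 kPa/(g/m^2)

0.614 kPa/(g/m^2)


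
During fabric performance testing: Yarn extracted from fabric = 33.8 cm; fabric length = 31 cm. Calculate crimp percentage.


Formula: Crimp% = ((L_yarn - L_fabric) / L_fabric) * 100
Step 1: Extension = 33.8 - 31 = 2.8 cm
Step 2: Crimp% = (2.8 / 31) * 100
Step 3: Crimp% = 0.090323 * 100 = 9.0323% ≈ 9.0%

9.0%


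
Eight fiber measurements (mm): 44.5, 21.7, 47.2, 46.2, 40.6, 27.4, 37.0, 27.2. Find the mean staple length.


Formula: Mean = sum of lengths / count
Sum = 44.5 + 21.7 + 47.2 + 46.2 + 40.6 + 27.4 + 37.0 + 27.2
Sum = 291.8 mm
Mean = 291.8 / 8 = 36.48 mm

36.48 mm


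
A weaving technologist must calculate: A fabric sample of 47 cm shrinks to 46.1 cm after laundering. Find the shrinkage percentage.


Formula: Shrinkage% = ((L_before - L_after) / L_before) * 100
Step 1: Shrinkage = 47 - 46.1 = 0.9 cm
Step 2: Shrinkage% = (0.9 / 47) * 100
Step 3: Shrinkage% = 0.019149 * 100 = 1.9149% ≈ 1.9%

1.9%


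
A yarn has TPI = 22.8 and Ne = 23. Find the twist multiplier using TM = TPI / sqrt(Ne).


Formula: TM = TPI / sqrt(Ne)
Step 1: sqrt(Ne) = sqrt(23) = 4.7958
Step 2: TM = 22.8 / 4.7958 = 4.75

4.75 TM


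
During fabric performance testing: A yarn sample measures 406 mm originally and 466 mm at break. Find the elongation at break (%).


Formula: Elongation (%) = ((L_break - L0) / L0) * 100
Step 1: Extension = 466 - 406 = 60 mm
Step 2: Elongation = (60 / 406) * 100
Step 3: Elongation = 0.147783 * 100 = 14.7783% ≈ 14.8%

14.8%


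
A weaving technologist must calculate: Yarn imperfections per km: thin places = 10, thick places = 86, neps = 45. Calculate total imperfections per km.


Formula: Total = thin places + thick places + neps
Total = 10 + 86 + 45
Total = 141 imperfections/km

141 imperfections/km


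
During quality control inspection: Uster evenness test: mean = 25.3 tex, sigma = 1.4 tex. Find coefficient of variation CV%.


Formula: CV% = (standard deviation / mean) * 100
Step 1: Ratio = 1.4 / 25.3 = 0.055336
Step 2: CV% = 0.055336 * 100 = 5.5336% ≈ 5.5%

5.5%


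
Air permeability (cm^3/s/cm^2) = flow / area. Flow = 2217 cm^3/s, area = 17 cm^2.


Formula: Air Permeability = Airflow / Test Area
AP = 2217 cm^3/s / 17 cm^2
AP = 130.4 cm^3/s/cm^2

130.4 cm^3/s/cm^2


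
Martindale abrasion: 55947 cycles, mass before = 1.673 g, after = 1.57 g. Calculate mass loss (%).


Formula: Mass loss% = ((m_before - m_after) / m_before) * 100
Step 1: Mass loss = 1.673 - 1.57 = 0.103 g
Step 2: Ratio = 0.103 / 1.673 = 0.061566
Step 3: Mass loss% = 0.061566 * 100 = 6.1566% ≈ 6.16%

6.16%


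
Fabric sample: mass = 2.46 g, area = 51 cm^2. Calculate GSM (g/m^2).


Formula: GSM = mass_g / area_m2
Step 1: Convert area: 51 cm^2 = 51 / 10000 = 0.0051 m^2
Step 2: GSM = 2.46 g / 0.0051 m^2 = 482.4 g/m^2

482.4 g/m^2


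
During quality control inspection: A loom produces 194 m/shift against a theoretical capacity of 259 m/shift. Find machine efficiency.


Formula: Efficiency% = (Actual output / Theoretical output) * 100
Efficiency% = (194 / 259) * 100
Efficiency% = 0.749035 * 100 = 74.9035% ≈ 74.9%

74.9%


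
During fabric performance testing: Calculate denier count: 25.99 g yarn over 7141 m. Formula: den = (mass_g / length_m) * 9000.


Formula: den = (mass_g / length_m) * 9000
Substituting: den = (25.99 / 7141) * 9000
Intermediate: 25.99 / 7141 = 0.00363955 g/m
den = 0.00363955 * 9000 = 32.8 denier

32.8 denier


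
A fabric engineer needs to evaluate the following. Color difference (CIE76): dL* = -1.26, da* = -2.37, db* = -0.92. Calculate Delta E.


Formula: Delta E = sqrt(dL*^2 + da*^2 + db*^2)
Step 1: dL*^2 = (-1.26)^2 = 1.5876
Step 2: da*^2 = (-2.37)^2 = 5.6169
Step 3: db*^2 = (-0.92)^2 = 0.8464
Step 4: Sum = 1.5876 + 5.6169 + 0.8464 = 8.0509
Step 5: Delta E = sqrt(8.0509) = 2.84

2.84 Delta E


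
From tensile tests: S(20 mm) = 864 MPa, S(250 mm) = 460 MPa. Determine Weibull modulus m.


Formula: m = ln(L1/L2) / ln(S2/S1)
Step 1: ln(L1/L2) = ln(20/250) = -2.52573
Step 2: S2/S1 = 460/864 = 0.53241
Step 3: ln(S2/S1) = ln(0.53241) = -0.63034
Step 4: m = -2.52573 / -0.63034 = 4.01

4.01 (Weibull m)


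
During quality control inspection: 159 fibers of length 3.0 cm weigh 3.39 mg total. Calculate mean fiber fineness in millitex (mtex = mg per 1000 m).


Formula: fineness (mtex) = mass (mg) / total length (km) = (mass_mg / total_length_m) * 1000
Step 1: Convert fiber length: 3.0 cm = 0.03 m
Step 2: Total fiber length = 159 * 0.03 = 4.77 m
Step 3: Linear density = 3.39 mg / 4.77 m = 0.7107 mg/m
Step 4: fineness = 0.7107 * 1000 = 710.7 mtex

710.7 mtex


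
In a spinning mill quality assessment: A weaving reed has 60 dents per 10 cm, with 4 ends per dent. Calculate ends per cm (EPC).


Formula: EPC = (dents per 10 cm * ends per dent) / 10
Step 1: Total ends per 10 cm = 60 * 4 = 240
Step 2: EPC = 240 / 10 = 24.0 ends/cm

24.0 ends/cm


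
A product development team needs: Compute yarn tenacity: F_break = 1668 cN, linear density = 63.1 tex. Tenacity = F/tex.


Formula: Tenacity = Breaking force / Linear density
Tenacity = 1668 cN / 63.1 tex
Tenacity = 26.43 cN/tex

26.43 cN/tex


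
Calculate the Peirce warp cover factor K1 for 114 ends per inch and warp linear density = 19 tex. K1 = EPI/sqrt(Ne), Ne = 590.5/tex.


Formula: K1 = EPI / sqrt(Ne), with Ne = 590.5 / tex_warp
Step 1: Ne = 590.5 / 19 = 31.079
Step 2: sqrt(Ne) = sqrt(31.079) = 5.5749
Step 3: K1 = 114 / 5.5749 = 20.4

20.4


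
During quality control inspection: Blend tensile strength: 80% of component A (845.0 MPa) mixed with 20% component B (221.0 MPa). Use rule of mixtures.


Formula: Blend property = (fraction_A * property_A) + (fraction_B * property_B)
Step 1: Contribution A = 80/100 * 845.0 MPa = 676.0 MPa
Step 2: Contribution B = 20/100 * 221.0 MPa = 44.2 MPa
Step 3: Blend tensile strength = 676.0 + 44.2 = 720.2 MPa

720.2 MPa


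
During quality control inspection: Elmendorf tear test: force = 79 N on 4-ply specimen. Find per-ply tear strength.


Formula: Per-ply strength = Total force / Number of plies
Per-ply = 79 N / 4
Per-ply = 19.75 N

19.75 N


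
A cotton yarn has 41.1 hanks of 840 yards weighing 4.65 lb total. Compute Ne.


Formula: Ne = hanks / mass_lb
Substituting: Ne = 41.1 / 4.65
Ne = 8.8

8.8 Ne


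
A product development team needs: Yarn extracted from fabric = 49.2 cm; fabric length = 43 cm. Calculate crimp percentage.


Formula: Crimp% = ((L_yarn - L_fabric) / L_fabric) * 100
Step 1: Extension = 49.2 - 43 = 6.2 cm
Step 2: Crimp% = (6.2 / 43) * 100
Step 3: Crimp% = 0.144186 * 100 = 14.4186% ≈ 14.4%

14.4%


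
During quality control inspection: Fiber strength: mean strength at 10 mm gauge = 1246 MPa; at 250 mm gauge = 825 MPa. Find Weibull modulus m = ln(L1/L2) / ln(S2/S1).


Formula: m = ln(L1/L2) / ln(S2/S1)
Step 1: ln(L1/L2) = ln(10/250) = -3.21888
Step 2: S2/S1 = 825/1246 = 0.66212
Step 3: ln(S2/S1) = ln(0.66212) = -0.41231
Step 4: m = -3.21888 / -0.41231 = 7.81

7.81 (Weibull m)


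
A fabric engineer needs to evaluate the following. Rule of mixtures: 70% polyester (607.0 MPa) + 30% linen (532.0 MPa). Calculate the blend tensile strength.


Formula: Blend property = (fraction_A * property_A) + (fraction_B * property_B)
Step 1: Contribution A = 70/100 * 607.0 MPa = 424.9 MPa
Step 2: Contribution B = 30/100 * 532.0 MPa = 159.6 MPa
Step 3: Blend tensile strength = 424.9 + 159.6 = 584.5 MPa

584.5 MPa


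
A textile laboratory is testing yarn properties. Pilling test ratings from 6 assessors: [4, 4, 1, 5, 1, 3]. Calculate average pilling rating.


Formula: Mean = sum / count
Sum = 4 + 4 + 1 + 5 + 1 + 3 = 18
Mean = 18 / 6 = 3.0

3.0


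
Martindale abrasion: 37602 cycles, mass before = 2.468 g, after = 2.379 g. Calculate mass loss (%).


Formula: Mass loss% = ((m_before - m_after) / m_before) * 100
Step 1: Mass loss = 2.468 - 2.379 = 0.089 g
Step 2: Ratio = 0.089 / 2.468 = 0.0360616
Step 3: Mass loss% = 0.0360616 * 100 = 3.60616% ≈ 3.61%

3.61%


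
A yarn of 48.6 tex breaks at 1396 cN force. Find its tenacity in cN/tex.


Formula: Tenacity = Breaking force / Linear density
Tenacity = 1396 cN / 48.6 tex
Tenacity = 28.72 cN/tex

28.72 cN/tex


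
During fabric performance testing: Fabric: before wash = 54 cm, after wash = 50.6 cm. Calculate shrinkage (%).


Formula: Shrinkage% = ((L_before - L_after) / L_before) * 100
Step 1: Shrinkage = 54 - 50.6 = 3.4 cm
Step 2: Shrinkage% = (3.4 / 54) * 100
Step 3: Shrinkage% = 0.062963 * 100 = 6.2963% ≈ 6.3%

6.3%


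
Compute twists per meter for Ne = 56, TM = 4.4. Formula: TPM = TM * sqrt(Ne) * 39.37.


Formula: TPM = TM * sqrt(Ne) * 39.37
Step 1: sqrt(Ne) = sqrt(56) = 7.4833
Step 2: TM * sqrt(Ne) = 4.4 * 7.4833 = 32.9265
Step 3: TPM = 32.9265 * 39.37 = 1296 twists/m

1296 twists/m


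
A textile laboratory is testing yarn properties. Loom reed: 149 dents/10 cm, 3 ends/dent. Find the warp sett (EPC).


Formula: EPC = (dents per 10 cm * ends per dent) / 10
Step 1: Total ends per 10 cm = 149 * 3 = 447
Step 2: EPC = 447 / 10 = 44.7 ends/cm

44.7 ends/cm


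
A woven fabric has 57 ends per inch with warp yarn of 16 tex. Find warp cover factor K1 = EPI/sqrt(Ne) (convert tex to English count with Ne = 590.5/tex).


Formula: K1 = EPI / sqrt(Ne), with Ne = 590.5 / tex_warp
Step 1: Ne = 590.5 / 16 = 36.906
Step 2: sqrt(Ne) = sqrt(36.906) = 6.075
Step 3: K1 = 57 / 6.075 = 9.4

9.4


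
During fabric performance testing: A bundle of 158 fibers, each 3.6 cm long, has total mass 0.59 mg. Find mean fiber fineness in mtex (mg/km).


Formula: fineness (mtex) = mass (mg) / total length (km) = (mass_mg / total_length_m) * 1000
Step 1: Convert fiber length: 3.6 cm = 0.036 m
Step 2: Total fiber length = 158 * 0.036 = 5.688 m
Step 3: Linear density = 0.59 mg / 5.688 m = 0.1037 mg/m
Step 4: fineness = 0.1037 * 1000 = 103.7 mtex

103.7 mtex


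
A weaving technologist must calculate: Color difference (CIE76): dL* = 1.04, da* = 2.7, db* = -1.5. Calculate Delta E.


Formula: Delta E = sqrt(dL*^2 + da*^2 + db*^2)
Step 1: dL*^2 = 1.04^2 = 1.0816
Step 2: da*^2 = 2.7^2 = 7.29
Step 3: db*^2 = (-1.5)^2 = 2.25
Step 4: Sum = 1.0816 + 7.29 + 2.25 = 10.6216
Step 5: Delta E = sqrt(10.6216) = 3.26

3.26 Delta E


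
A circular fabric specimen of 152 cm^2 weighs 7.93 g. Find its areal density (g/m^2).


Formula: GSM = mass_g / area_m2
Step 1: Convert area: 152 cm^2 = 152 / 10000 = 0.0152 m^2
Step 2: GSM = 7.93 g / 0.0152 m^2 = 521.7 g/m^2

521.7 g/m^2


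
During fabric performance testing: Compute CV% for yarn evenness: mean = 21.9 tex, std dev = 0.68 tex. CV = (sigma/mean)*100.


Formula: CV% = (standard deviation / mean) * 100
Step 1: Ratio = 0.68 / 21.9 = 0.03105
Step 2: CV% = 0.03105 * 100 = 3.105% ≈ 3.1%

3.1%


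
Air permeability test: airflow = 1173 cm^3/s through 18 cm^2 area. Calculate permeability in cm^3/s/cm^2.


Formula: Air Permeability = Airflow / Test Area
AP = 1173 cm^3/s / 18 cm^2
AP = 65.2 cm^3/s/cm^2

65.2 cm^3/s/cm^2


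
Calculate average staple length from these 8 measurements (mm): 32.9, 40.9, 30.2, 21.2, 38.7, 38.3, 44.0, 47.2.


Formula: Mean = sum of lengths / count
Sum = 32.9 + 40.9 + 30.2 + 21.2 + 38.7 + 38.3 + 44.0 + 47.2
Sum = 293.4 mm
Mean = 293.4 / 8 = 36.68 mm

36.68 mm


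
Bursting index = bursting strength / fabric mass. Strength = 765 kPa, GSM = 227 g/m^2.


Formula: Bursting Index = Bursting Strength / Fabric GSM
BI = 765 kPa / 227 g/m^2
BI = 3.370 kPa/(g/m^2)

3.370 kPa/(g/m^2)


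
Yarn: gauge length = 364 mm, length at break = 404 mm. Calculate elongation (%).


Formula: Elongation (%) = ((L_break - L0) / L0) * 100
Step 1: Extension = 404 - 364 = 40 mm
Step 2: Elongation = (40 / 364) * 100
Step 3: Elongation = 0.10989 * 100 = 10.989% ≈ 11.0%

11.0%


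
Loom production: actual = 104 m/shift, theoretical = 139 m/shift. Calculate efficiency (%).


Formula: Efficiency% = (Actual output / Theoretical output) * 100
Efficiency% = (104 / 139) * 100
Efficiency% = 0.748201 * 100 = 74.8201% ≈ 74.8%

74.8%


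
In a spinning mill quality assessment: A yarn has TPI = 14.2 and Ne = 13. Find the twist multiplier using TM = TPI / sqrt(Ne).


Formula: TM = TPI / sqrt(Ne)
Step 1: sqrt(Ne) = sqrt(13) = 3.6056
Step 2: TM = 14.2 / 3.6056 = 3.94

3.94 TM


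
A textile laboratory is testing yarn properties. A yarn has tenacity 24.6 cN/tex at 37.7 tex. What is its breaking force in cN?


Formula: Breaking force = Tenacity * Linear density
F = 24.6 cN/tex * 37.7 tex
F = 927.42 cN

927.42 cN


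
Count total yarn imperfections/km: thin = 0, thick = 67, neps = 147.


Formula: Total = thin places + thick places + neps
Total = 0 + 67 + 147
Total = 214 imperfections/km

214 imperfections/km


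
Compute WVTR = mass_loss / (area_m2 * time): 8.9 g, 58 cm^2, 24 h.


Formula: WVTR = mass_loss / (area * time)
Step 1: Convert area: 58 cm^2 = 0.0058 m^2
Step 2: WVTR = 8.9 g / (0.0058 m^2 * 24 h)
Step 3: WVTR = 8.9 / 0.1392 = 63.9 g/m^2/h

63.9 g/m^2/h


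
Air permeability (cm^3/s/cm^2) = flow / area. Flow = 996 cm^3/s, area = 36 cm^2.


Formula: Air Permeability = Airflow / Test Area
AP = 996 cm^3/s / 36 cm^2
AP = 27.7 cm^3/s/cm^2

27.7 cm^3/s/cm^2


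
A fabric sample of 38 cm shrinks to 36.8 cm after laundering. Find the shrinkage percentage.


Formula: Shrinkage% = ((L_before - L_after) / L_before) * 100
Step 1: Shrinkage = 38 - 36.8 = 1.2 cm
Step 2: Shrinkage% = (1.2 / 38) * 100
Step 3: Shrinkage% = 0.031579 * 100 = 3.1579% ≈ 3.2%

3.2%


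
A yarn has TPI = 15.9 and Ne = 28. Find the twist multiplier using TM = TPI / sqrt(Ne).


Formula: TM = TPI / sqrt(Ne)
Step 1: sqrt(Ne) = sqrt(28) = 5.2915
Step 2: TM = 15.9 / 5.2915 = 3.00

3.00 TM


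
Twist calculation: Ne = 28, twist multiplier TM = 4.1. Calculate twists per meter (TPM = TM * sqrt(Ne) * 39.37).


Formula: TPM = TM * sqrt(Ne) * 39.37
Step 1: sqrt(Ne) = sqrt(28) = 5.2915
Step 2: TM * sqrt(Ne) = 4.1 * 5.2915 = 21.6952
Step 3: TPM = 21.6952 * 39.37 = 854 twists/m

854 twists/m


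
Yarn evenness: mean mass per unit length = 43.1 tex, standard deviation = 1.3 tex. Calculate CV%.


Formula: CV% = (standard deviation / mean) * 100
Step 1: Ratio = 1.3 / 43.1 = 0.030162
Step 2: CV% = 0.030162 * 100 = 3.0162% ≈ 3.0%

3.0%


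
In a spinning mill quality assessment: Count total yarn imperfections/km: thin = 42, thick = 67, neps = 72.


Formula: Total = thin places + thick places + neps
Total = 42 + 67 + 72
Total = 181 imperfections/km

181 imperfections/km


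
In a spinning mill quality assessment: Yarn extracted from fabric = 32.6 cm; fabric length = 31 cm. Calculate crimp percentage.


Formula: Crimp% = ((L_yarn - L_fabric) / L_fabric) * 100
Step 1: Extension = 32.6 - 31 = 1.6 cm
Step 2: Crimp% = (1.6 / 31) * 100
Step 3: Crimp% = 0.051613 * 100 = 5.1613% ≈ 5.2%

5.2%


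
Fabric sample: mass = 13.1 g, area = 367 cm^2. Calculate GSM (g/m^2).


Formula: GSM = mass_g / area_m2
Step 1: Convert area: 367 cm^2 = 367 / 10000 = 0.0367 m^2
Step 2: GSM = 13.1 g / 0.0367 m^2 = 356.9 g/m^2

356.9 g/m^2


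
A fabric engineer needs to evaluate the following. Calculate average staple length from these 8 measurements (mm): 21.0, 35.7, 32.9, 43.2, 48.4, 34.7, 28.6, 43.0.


Formula: Mean = sum of lengths / count
Sum = 21.0 + 35.7 + 32.9 + 43.2 + 48.4 + 34.7 + 28.6 + 43.0
Sum = 287.5 mm
Mean = 287.5 / 8 = 35.94 mm

35.94 mm


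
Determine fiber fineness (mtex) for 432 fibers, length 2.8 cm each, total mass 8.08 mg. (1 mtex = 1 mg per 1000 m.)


Formula: fineness (mtex) = mass (mg) / total length (km) = (mass_mg / total_length_m) * 1000
Step 1: Convert fiber length: 2.8 cm = 0.028 m
Step 2: Total fiber length = 432 * 0.028 = 12.096 m
Step 3: Linear density = 8.08 mg / 12.096 m = 0.6680 mg/m
Step 4: fineness = 0.6680 * 1000 = 668.0 mtex

668.0 mtex


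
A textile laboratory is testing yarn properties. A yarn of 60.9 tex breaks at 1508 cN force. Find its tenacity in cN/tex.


Formula: Tenacity = Breaking force / Linear density
Tenacity = 1508 cN / 60.9 tex
Tenacity = 24.76 cN/tex

24.76 cN/tex


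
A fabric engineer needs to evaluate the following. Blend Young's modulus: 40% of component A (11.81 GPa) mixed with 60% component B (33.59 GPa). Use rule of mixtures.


Formula: Blend property = (fraction_A * property_A) + (fraction_B * property_B)
Step 1: Contribution A = 40/100 * 11.81 GPa = 4.724 GPa
Step 2: Contribution B = 60/100 * 33.59 GPa = 20.154 GPa
Step 3: Blend Young's modulus = 4.724 + 20.154 = 24.878 GPa

24.878 GPa


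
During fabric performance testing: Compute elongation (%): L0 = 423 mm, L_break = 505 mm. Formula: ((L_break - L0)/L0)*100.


Formula: Elongation (%) = ((L_break - L0) / L0) * 100
Step 1: Extension = 505 - 423 = 82 mm
Step 2: Elongation = (82 / 423) * 100
Step 3: Elongation = 0.193853 * 100 = 19.3853% ≈ 19.4%

19.4%


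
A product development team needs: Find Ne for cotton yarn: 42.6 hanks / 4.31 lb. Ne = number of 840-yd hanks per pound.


Formula: Ne = hanks / mass_lb
Substituting: Ne = 42.6 / 4.31
Ne = 9.9

9.9 Ne


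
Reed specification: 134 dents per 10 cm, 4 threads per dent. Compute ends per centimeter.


Formula: EPC = (dents per 10 cm * ends per dent) / 10
Step 1: Total ends per 10 cm = 134 * 4 = 536
Step 2: EPC = 536 / 10 = 53.6 ends/cm

53.6 ends/cm


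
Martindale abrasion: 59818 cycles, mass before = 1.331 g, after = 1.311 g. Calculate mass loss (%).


Formula: Mass loss% = ((m_before - m_after) / m_before) * 100
Step 1: Mass loss = 1.331 - 1.311 = 0.02 g
Step 2: Ratio = 0.02 / 1.331 = 0.0150263
Step 3: Mass loss% = 0.0150263 * 100 = 1.50263% ≈ 1.50%

1.50%


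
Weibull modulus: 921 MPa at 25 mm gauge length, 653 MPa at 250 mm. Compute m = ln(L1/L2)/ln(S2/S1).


Formula: m = ln(L1/L2) / ln(S2/S1)
Step 1: ln(L1/L2) = ln(25/250) = -2.30259
Step 2: S2/S1 = 653/921 = 0.70901
Step 3: ln(S2/S1) = ln(0.70901) = -0.34389
Step 4: m = -2.30259 / -0.34389 = 6.70

6.70 (Weibull m)


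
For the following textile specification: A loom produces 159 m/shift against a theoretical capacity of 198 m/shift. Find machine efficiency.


Formula: Efficiency% = (Actual output / Theoretical output) * 100
Efficiency% = (159 / 198) * 100
Efficiency% = 0.80303 * 100 = 80.303% ≈ 80.3%

80.3%


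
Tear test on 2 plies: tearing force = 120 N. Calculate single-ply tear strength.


Formula: Per-ply strength = Total force / Number of plies
Per-ply = 120 N / 2
Per-ply = 60 N

60 N


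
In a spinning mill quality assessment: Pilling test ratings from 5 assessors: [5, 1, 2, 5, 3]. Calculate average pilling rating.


Formula: Mean = sum / count
Sum = 5 + 1 + 2 + 5 + 3 = 16
Mean = 16 / 5 = 3.2

3.2


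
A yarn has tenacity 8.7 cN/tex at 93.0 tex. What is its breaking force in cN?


Formula: Breaking force = Tenacity * Linear density
F = 8.7 cN/tex * 93.0 tex
F = 809.10 cN

809.10 cN


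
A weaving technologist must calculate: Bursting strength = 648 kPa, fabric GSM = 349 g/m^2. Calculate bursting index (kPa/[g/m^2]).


Formula: Bursting Index = Bursting Strength / Fabric GSM
BI = 648 kPa / 349 g/m^2
BI = 1.857 kPa/(g/m^2)

1.857 kPa/(g/m^2)


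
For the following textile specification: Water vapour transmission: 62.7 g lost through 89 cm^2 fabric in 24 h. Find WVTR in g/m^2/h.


Formula: WVTR = mass_loss / (area * time)
Step 1: Convert area: 89 cm^2 = 0.0089 m^2
Step 2: WVTR = 62.7 g / (0.0089 m^2 * 24 h)
Step 3: WVTR = 62.7 / 0.2136 = 293.5 g/m^2/h

293.5 g/m^2/h


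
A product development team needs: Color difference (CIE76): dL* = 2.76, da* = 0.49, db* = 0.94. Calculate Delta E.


Formula: Delta E = sqrt(dL*^2 + da*^2 + db*^2)
Step 1: dL*^2 = 2.76^2 = 7.6176
Step 2: da*^2 = 0.49^2 = 0.2401
Step 3: db*^2 = 0.94^2 = 0.8836
Step 4: Sum = 7.6176 + 0.2401 + 0.8836 = 8.7413
Step 5: Delta E = sqrt(8.7413) = 2.96

2.96 Delta E


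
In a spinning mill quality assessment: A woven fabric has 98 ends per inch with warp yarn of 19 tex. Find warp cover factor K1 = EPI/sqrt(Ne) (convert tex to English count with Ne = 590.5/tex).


Formula: K1 = EPI / sqrt(Ne), with Ne = 590.5 / tex_warp
Step 1: Ne = 590.5 / 19 = 31.079
Step 2: sqrt(Ne) = sqrt(31.079) = 5.5749
Step 3: K1 = 98 / 5.5749 = 17.6

17.6


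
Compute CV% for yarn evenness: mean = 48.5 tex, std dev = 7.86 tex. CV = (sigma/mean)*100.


Formula: CV% = (standard deviation / mean) * 100
Step 1: Ratio = 7.86 / 48.5 = 0.162062
Step 2: CV% = 0.162062 * 100 = 16.2062% ≈ 16.2%

16.2%


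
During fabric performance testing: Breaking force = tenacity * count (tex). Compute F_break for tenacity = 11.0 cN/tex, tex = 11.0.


Formula: Breaking force = Tenacity * Linear density
F = 11.0 cN/tex * 11.0 tex
F = 121.00 cN

121.00 cN


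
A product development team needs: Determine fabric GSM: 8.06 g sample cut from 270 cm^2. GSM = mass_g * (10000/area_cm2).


Formula: GSM = mass_g / area_m2
Step 1: Convert area: 270 cm^2 = 270 / 10000 = 0.027 m^2
Step 2: GSM = 8.06 g / 0.027 m^2 = 298.5 g/m^2

298.5 g/m^2


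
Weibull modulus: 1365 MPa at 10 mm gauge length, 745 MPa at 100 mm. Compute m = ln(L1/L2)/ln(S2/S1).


Formula: m = ln(L1/L2) / ln(S2/S1)
Step 1: ln(L1/L2) = ln(10/100) = -2.30259
Step 2: S2/S1 = 745/1365 = 0.54579
Step 3: ln(S2/S1) = ln(0.54579) = -0.60552
Step 4: m = -2.30259 / -0.60552 = 3.80

3.80 (Weibull m)


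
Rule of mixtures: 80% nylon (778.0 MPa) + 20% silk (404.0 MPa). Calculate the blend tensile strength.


Formula: Blend property = (fraction_A * property_A) + (fraction_B * property_B)
Step 1: Contribution A = 80/100 * 778.0 MPa = 622.4 MPa
Step 2: Contribution B = 20/100 * 404.0 MPa = 80.8 MPa
Step 3: Blend tensile strength = 622.4 + 80.8 = 703.2 MPa

703.2 MPa


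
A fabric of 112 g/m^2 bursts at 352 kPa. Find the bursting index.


Formula: Bursting Index = Bursting Strength / Fabric GSM
BI = 352 kPa / 112 g/m^2
BI = 3.143 kPa/(g/m^2)

3.143 kPa/(g/m^2)


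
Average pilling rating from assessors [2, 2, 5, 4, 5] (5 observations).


Formula: Mean = sum / count
Sum = 2 + 2 + 5 + 4 + 5 = 18
Mean = 18 / 5 = 3.6

3.6


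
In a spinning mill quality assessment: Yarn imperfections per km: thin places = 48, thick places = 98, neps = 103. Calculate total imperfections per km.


Formula: Total = thin places + thick places + neps
Total = 48 + 98 + 103
Total = 249 imperfections/km

249 imperfections/km


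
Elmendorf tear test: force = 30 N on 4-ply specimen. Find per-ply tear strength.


Formula: Per-ply strength = Total force / Number of plies
Per-ply = 30 N / 4
Per-ply = 7.5 N

7.5 N


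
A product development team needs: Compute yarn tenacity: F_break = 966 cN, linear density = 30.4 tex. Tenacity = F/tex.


Formula: Tenacity = Breaking force / Linear density
Tenacity = 966 cN / 30.4 tex
Tenacity = 31.78 cN/tex

31.78 cN/tex


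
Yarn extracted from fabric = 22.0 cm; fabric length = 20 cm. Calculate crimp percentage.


Formula: Crimp% = ((L_yarn - L_fabric) / L_fabric) * 100
Step 1: Extension = 22.0 - 20 = 2.0 cm
Step 2: Crimp% = (2.0 / 20) * 100
Step 3: Crimp% = 0.1 * 100 = 10.0%

10.0%


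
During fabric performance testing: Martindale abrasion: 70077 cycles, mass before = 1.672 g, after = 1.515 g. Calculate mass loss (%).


Formula: Mass loss% = ((m_before - m_after) / m_before) * 100
Step 1: Mass loss = 1.672 - 1.515 = 0.157 g
Step 2: Ratio = 0.157 / 1.672 = 0.0938995
Step 3: Mass loss% = 0.0938995 * 100 = 9.38995% ≈ 9.39%

9.39%


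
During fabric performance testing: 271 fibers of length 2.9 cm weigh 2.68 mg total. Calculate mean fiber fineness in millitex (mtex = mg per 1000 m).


Formula: fineness (mtex) = mass (mg) / total length (km) = (mass_mg / total_length_m) * 1000
Step 1: Convert fiber length: 2.9 cm = 0.029 m
Step 2: Total fiber length = 271 * 0.029 = 7.859 m
Step 3: Linear density = 2.68 mg / 7.859 m = 0.3410 mg/m
Step 4: fineness = 0.3410 * 1000 = 341.0 mtex

341.0 mtex


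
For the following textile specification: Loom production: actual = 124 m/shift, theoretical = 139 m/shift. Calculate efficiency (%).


Formula: Efficiency% = (Actual output / Theoretical output) * 100
Efficiency% = (124 / 139) * 100
Efficiency% = 0.892086 * 100 = 89.2086% ≈ 89.2%

89.2%


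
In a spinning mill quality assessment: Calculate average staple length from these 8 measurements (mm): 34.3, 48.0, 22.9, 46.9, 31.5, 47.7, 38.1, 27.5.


Formula: Mean = sum of lengths / count
Sum = 34.3 + 48.0 + 22.9 + 46.9 + 31.5 + 47.7 + 38.1 + 27.5
Sum = 296.9 mm
Mean = 296.9 / 8 = 37.11 mm

37.11 mm


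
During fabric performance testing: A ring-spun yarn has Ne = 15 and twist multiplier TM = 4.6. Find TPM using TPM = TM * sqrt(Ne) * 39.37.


Formula: TPM = TM * sqrt(Ne) * 39.37
Step 1: sqrt(Ne) = sqrt(15) = 3.873
Step 2: TM * sqrt(Ne) = 4.6 * 3.873 = 17.8158
Step 3: TPM = 17.8158 * 39.37 = 701 twists/m

701 twists/m


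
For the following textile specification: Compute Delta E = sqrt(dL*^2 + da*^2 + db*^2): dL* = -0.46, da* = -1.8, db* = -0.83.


Formula: Delta E = sqrt(dL*^2 + da*^2 + db*^2)
Step 1: dL*^2 = (-0.46)^2 = 0.2116
Step 2: da*^2 = (-1.8)^2 = 3.24
Step 3: db*^2 = (-0.83)^2 = 0.6889
Step 4: Sum = 0.2116 + 3.24 + 0.6889 = 4.1405
Step 5: Delta E = sqrt(4.1405) = 2.03

2.03 Delta E


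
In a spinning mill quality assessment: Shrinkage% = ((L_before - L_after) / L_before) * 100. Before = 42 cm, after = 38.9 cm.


Formula: Shrinkage% = ((L_before - L_after) / L_before) * 100
Step 1: Shrinkage = 42 - 38.9 = 3.1 cm
Step 2: Shrinkage% = (3.1 / 42) * 100
Step 3: Shrinkage% = 0.07381 * 100 = 7.381% ≈ 7.4%

7.4%


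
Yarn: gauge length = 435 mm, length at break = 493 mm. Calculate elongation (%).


Formula: Elongation (%) = ((L_break - L0) / L0) * 100
Step 1: Extension = 493 - 435 = 58 mm
Step 2: Elongation = (58 / 435) * 100
Step 3: Elongation = 0.133333 * 100 = 13.3333% ≈ 13.3%

13.3%


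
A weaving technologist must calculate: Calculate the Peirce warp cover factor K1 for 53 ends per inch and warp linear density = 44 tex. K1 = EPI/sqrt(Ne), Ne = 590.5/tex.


Formula: K1 = EPI / sqrt(Ne), with Ne = 590.5 / tex_warp
Step 1: Ne = 590.5 / 44 = 13.42
Step 2: sqrt(Ne) = sqrt(13.42) = 3.6633
Step 3: K1 = 53 / 3.6633 = 14.5

14.5


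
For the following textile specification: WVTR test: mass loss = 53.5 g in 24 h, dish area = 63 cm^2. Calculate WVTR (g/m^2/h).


Formula: WVTR = mass_loss / (area * time)
Step 1: Convert area: 63 cm^2 = 0.0063 m^2
Step 2: WVTR = 53.5 g / (0.0063 m^2 * 24 h)
Step 3: WVTR = 53.5 / 0.1512 = 353.8 g/m^2/h

353.8 g/m^2/h


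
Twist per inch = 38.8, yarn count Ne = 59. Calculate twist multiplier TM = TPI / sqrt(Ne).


Formula: TM = TPI / sqrt(Ne)
Step 1: sqrt(Ne) = sqrt(59) = 7.6811
Step 2: TM = 38.8 / 7.6811 = 5.05

5.05 TM


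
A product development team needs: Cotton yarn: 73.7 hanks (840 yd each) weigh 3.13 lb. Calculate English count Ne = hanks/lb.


Formula: Ne = hanks / mass_lb
Substituting: Ne = 73.7 / 3.13
Ne = 23.5

23.5 Ne


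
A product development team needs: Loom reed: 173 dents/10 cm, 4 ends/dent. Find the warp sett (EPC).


Formula: EPC = (dents per 10 cm * ends per dent) / 10
Step 1: Total ends per 10 cm = 173 * 4 = 692
Step 2: EPC = 692 / 10 = 69.2 ends/cm

69.2 ends/cm


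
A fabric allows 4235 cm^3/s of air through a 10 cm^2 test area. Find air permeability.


Formula: Air Permeability = Airflow / Test Area
AP = 4235 cm^3/s / 10 cm^2
AP = 423.5 cm^3/s/cm^2

423.5 cm^3/s/cm^2


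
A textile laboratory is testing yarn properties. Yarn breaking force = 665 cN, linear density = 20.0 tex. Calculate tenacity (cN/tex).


Formula: Tenacity = Breaking force / Linear density
Tenacity = 665 cN / 20.0 tex
Tenacity = 33.25 cN/tex

33.25 cN/tex


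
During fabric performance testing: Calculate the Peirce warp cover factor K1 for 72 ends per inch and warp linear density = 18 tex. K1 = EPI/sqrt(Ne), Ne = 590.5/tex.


Formula: K1 = EPI / sqrt(Ne), with Ne = 590.5 / tex_warp
Step 1: Ne = 590.5 / 18 = 32.806
Step 2: sqrt(Ne) = sqrt(32.806) = 5.7277
Step 3: K1 = 72 / 5.7277 = 12.6

12.6


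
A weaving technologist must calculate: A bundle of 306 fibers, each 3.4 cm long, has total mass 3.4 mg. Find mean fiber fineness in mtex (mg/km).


Formula: fineness (mtex) = mass (mg) / total length (km) = (mass_mg / total_length_m) * 1000
Step 1: Convert fiber length: 3.4 cm = 0.034 m
Step 2: Total fiber length = 306 * 0.034 = 10.404 m
Step 3: Linear density = 3.4 mg / 10.404 m = 0.3268 mg/m
Step 4: fineness = 0.3268 * 1000 = 326.8 mtex

326.8 mtex


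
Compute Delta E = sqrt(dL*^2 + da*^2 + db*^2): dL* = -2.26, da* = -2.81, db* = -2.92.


Formula: Delta E = sqrt(dL*^2 + da*^2 + db*^2)
Step 1: dL*^2 = (-2.26)^2 = 5.1076
Step 2: da*^2 = (-2.81)^2 = 7.8961
Step 3: db*^2 = (-2.92)^2 = 8.5264
Step 4: Sum = 5.1076 + 7.8961 + 8.5264 = 21.5301
Step 5: Delta E = sqrt(21.5301) = 4.64

4.64 Delta E


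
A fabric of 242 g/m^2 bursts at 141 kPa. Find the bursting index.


Formula: Bursting Index = Bursting Strength / Fabric GSM
BI = 141 kPa / 242 g/m^2
BI = 0.583 kPa/(g/m^2)

0.583 kPa/(g/m^2)


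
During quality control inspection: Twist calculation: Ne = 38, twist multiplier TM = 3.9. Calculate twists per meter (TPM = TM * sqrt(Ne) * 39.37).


Formula: TPM = TM * sqrt(Ne) * 39.37
Step 1: sqrt(Ne) = sqrt(38) = 6.1644
Step 2: TM * sqrt(Ne) = 3.9 * 6.1644 = 24.0412
Step 3: TPM = 24.0412 * 39.37 = 947 twists/m

947 twists/m


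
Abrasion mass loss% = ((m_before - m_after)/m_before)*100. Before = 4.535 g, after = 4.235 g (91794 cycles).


Formula: Mass loss% = ((m_before - m_after) / m_before) * 100
Step 1: Mass loss = 4.535 - 4.235 = 0.3 g
Step 2: Ratio = 0.3 / 4.535 = 0.0661521
Step 3: Mass loss% = 0.0661521 * 100 = 6.61521% ≈ 6.62%

6.62%


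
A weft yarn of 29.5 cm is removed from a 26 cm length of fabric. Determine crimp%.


Formula: Crimp% = ((L_yarn - L_fabric) / L_fabric) * 100
Step 1: Extension = 29.5 - 26 = 3.5 cm
Step 2: Crimp% = (3.5 / 26) * 100
Step 3: Crimp% = 0.134615 * 100 = 13.4615% ≈ 13.5%

13.5%


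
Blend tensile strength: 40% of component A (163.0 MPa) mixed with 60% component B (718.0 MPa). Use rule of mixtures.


Formula: Blend property = (fraction_A * property_A) + (fraction_B * property_B)
Step 1: Contribution A = 40/100 * 163.0 MPa = 65.2 MPa
Step 2: Contribution B = 60/100 * 718.0 MPa = 430.8 MPa
Step 3: Blend tensile strength = 65.2 + 430.8 = 496.0 MPa

496.0 MPa


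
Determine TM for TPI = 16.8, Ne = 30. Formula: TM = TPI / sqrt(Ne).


Formula: TM = TPI / sqrt(Ne)
Step 1: sqrt(Ne) = sqrt(30) = 5.4772
Step 2: TM = 16.8 / 5.4772 = 3.07

3.07 TM


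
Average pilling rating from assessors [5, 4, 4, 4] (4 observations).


Formula: Mean = sum / count
Sum = 5 + 4 + 4 + 4 = 17
Mean = 17 / 4 = 4.3

4.3


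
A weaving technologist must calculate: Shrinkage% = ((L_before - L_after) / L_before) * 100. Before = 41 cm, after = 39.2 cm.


Formula: Shrinkage% = ((L_before - L_after) / L_before) * 100
Step 1: Shrinkage = 41 - 39.2 = 1.8 cm
Step 2: Shrinkage% = (1.8 / 41) * 100
Step 3: Shrinkage% = 0.043902 * 100 = 4.3902% ≈ 4.4%

4.4%


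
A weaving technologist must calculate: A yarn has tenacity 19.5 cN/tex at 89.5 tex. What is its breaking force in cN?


Formula: Breaking force = Tenacity * Linear density
F = 19.5 cN/tex * 89.5 tex
F = 1745.25 cN

1745.25 cN


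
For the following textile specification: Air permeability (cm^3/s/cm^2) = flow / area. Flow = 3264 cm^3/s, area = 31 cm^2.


Formula: Air Permeability = Airflow / Test Area
AP = 3264 cm^3/s / 31 cm^2
AP = 105.3 cm^3/s/cm^2

105.3 cm^3/s/cm^2


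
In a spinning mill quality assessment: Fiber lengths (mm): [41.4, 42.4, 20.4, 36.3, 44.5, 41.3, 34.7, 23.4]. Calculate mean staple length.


Formula: Mean = sum of lengths / count
Sum = 41.4 + 42.4 + 20.4 + 36.3 + 44.5 + 41.3 + 34.7 + 23.4
Sum = 284.4 mm
Mean = 284.4 / 8 = 35.55 mm

35.55 mm


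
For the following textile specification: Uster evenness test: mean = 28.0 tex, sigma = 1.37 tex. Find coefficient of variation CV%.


Formula: CV% = (standard deviation / mean) * 100
Step 1: Ratio = 1.37 / 28.0 = 0.048929
Step 2: CV% = 0.048929 * 100 = 4.8929% ≈ 4.9%

4.9%


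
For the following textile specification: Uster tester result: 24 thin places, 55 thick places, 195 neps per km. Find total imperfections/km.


Formula: Total = thin places + thick places + neps
Total = 24 + 55 + 195
Total = 274 imperfections/km

274 imperfections/km


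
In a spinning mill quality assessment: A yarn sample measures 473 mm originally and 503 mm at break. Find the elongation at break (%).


Formula: Elongation (%) = ((L_break - L0) / L0) * 100
Step 1: Extension = 503 - 473 = 30 mm
Step 2: Elongation = (30 / 473) * 100
Step 3: Elongation = 0.063425 * 100 = 6.3425% ≈ 6.3%

6.3%


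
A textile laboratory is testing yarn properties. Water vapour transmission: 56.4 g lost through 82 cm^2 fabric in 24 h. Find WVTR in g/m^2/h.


Formula: WVTR = mass_loss / (area * time)
Step 1: Convert area: 82 cm^2 = 0.0082 m^2
Step 2: WVTR = 56.4 g / (0.0082 m^2 * 24 h)
Step 3: WVTR = 56.4 / 0.1968 = 286.6 g/m^2/h

286.6 g/m^2/h


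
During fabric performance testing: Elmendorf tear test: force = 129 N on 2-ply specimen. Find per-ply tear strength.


Formula: Per-ply strength = Total force / Number of plies
Per-ply = 129 N / 2
Per-ply = 64.5 N

64.5 N


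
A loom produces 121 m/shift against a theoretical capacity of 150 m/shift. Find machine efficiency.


Formula: Efficiency% = (Actual output / Theoretical output) * 100
Efficiency% = (121 / 150) * 100
Efficiency% = 0.806667 * 100 = 80.6667% ≈ 80.7%

80.7%


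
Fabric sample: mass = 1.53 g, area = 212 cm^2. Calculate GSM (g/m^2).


Formula: GSM = mass_g / area_m2
Step 1: Convert area: 212 cm^2 = 212 / 10000 = 0.0212 m^2
Step 2: GSM = 1.53 g / 0.0212 m^2 = 72.2 g/m^2

72.2 g/m^2


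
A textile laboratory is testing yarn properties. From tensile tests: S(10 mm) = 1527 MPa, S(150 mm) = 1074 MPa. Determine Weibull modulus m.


Formula: m = ln(L1/L2) / ln(S2/S1)
Step 1: ln(L1/L2) = ln(10/150) = -2.70805
Step 2: S2/S1 = 1074/1527 = 0.70334
Step 3: ln(S2/S1) = ln(0.70334) = -0.35191
Step 4: m = -2.70805 / -0.35191 = 7.70

7.70 (Weibull m)


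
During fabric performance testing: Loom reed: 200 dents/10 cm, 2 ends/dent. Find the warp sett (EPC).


Formula: EPC = (dents per 10 cm * ends per dent) / 10
Step 1: Total ends per 10 cm = 200 * 2 = 400
Step 2: EPC = 400 / 10 = 40.0 ends/cm

40.0 ends/cm


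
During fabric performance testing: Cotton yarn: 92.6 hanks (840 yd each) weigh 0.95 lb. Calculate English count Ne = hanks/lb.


Formula: Ne = hanks / mass_lb
Substituting: Ne = 92.6 / 0.95
Ne = 97.5

97.5 Ne


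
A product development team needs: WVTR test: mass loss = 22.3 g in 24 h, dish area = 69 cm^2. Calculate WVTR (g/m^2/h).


Formula: WVTR = mass_loss / (area * time)
Step 1: Convert area: 69 cm^2 = 0.0069 m^2
Step 2: WVTR = 22.3 g / (0.0069 m^2 * 24 h)
Step 3: WVTR = 22.3 / 0.1656 = 134.7 g/m^2/h

134.7 g/m^2/h


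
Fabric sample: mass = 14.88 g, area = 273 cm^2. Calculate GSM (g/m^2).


Formula: GSM = mass_g / area_m2
Step 1: Convert area: 273 cm^2 = 273 / 10000 = 0.0273 m^2
Step 2: GSM = 14.88 g / 0.0273 m^2 = 545.1 g/m^2

545.1 g/m^2


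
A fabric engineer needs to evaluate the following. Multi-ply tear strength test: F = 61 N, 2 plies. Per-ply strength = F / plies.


Formula: Per-ply strength = Total force / Number of plies
Per-ply = 61 N / 2
Per-ply = 30.5 N

30.5 N


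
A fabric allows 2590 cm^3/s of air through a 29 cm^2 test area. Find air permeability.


Formula: Air Permeability = Airflow / Test Area
AP = 2590 cm^3/s / 29 cm^2
AP = 89.3 cm^3/s/cm^2

89.3 cm^3/s/cm^2


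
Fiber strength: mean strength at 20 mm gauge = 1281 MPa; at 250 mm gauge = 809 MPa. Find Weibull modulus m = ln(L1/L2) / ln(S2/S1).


Formula: m = ln(L1/L2) / ln(S2/S1)
Step 1: ln(L1/L2) = ln(20/250) = -2.52573
Step 2: S2/S1 = 809/1281 = 0.63154
Step 3: ln(S2/S1) = ln(0.63154) = -0.45959
Step 4: m = -2.52573 / -0.45959 = 5.50

5.50 (Weibull m)


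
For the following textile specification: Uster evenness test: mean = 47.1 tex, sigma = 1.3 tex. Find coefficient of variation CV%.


Formula: CV% = (standard deviation / mean) * 100
Step 1: Ratio = 1.3 / 47.1 = 0.027601
Step 2: CV% = 0.027601 * 100 = 2.7601% ≈ 2.8%

2.8%


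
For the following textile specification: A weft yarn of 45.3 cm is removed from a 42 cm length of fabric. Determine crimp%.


Formula: Crimp% = ((L_yarn - L_fabric) / L_fabric) * 100
Step 1: Extension = 45.3 - 42 = 3.3 cm
Step 2: Crimp% = (3.3 / 42) * 100
Step 3: Crimp% = 0.078571 * 100 = 7.8571% ≈ 7.9%

7.9%


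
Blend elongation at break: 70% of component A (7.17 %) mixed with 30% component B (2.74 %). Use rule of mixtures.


Formula: Blend property = (fraction_A * property_A) + (fraction_B * property_B)
Step 1: Contribution A = 70/100 * 7.17 % = 5.019 %
Step 2: Contribution B = 30/100 * 2.74 % = 0.822 %
Step 3: Blend elongation at break = 5.019 + 0.822 = 5.841 %

5.841 %


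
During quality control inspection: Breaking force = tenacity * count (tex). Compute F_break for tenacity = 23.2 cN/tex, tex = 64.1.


Formula: Breaking force = Tenacity * Linear density
F = 23.2 cN/tex * 64.1 tex
F = 1487.12 cN

1487.12 cN


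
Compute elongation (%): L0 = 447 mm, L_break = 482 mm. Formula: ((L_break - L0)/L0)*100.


Formula: Elongation (%) = ((L_break - L0) / L0) * 100
Step 1: Extension = 482 - 447 = 35 mm
Step 2: Elongation = (35 / 447) * 100
Step 3: Elongation = 0.0783 * 100 = 7.83% ≈ 7.8%

7.8%


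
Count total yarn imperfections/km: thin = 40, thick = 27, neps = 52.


Formula: Total = thin places + thick places + neps
Total = 40 + 27 + 52
Total = 119 imperfections/km

119 imperfections/km


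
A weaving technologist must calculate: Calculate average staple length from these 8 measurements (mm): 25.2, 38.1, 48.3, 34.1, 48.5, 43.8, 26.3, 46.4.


Formula: Mean = sum of lengths / count
Sum = 25.2 + 38.1 + 48.3 + 34.1 + 48.5 + 43.8 + 26.3 + 46.4
Sum = 310.7 mm
Mean = 310.7 / 8 = 38.84 mm

38.84 mm


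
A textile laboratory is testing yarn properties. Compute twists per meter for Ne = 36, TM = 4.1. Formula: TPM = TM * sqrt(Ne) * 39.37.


Formula: TPM = TM * sqrt(Ne) * 39.37
Step 1: sqrt(Ne) = sqrt(36) = 6
Step 2: TM * sqrt(Ne) = 4.1 * 6 = 24.6
Step 3: TPM = 24.6 * 39.37 = 969 twists/m

969 twists/m


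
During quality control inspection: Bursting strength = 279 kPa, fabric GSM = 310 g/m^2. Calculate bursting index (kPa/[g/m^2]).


Formula: Bursting Index = Bursting Strength / Fabric GSM
BI = 279 kPa / 310 g/m^2
BI = 0.900 kPa/(g/m^2)

0.900 kPa/(g/m^2)


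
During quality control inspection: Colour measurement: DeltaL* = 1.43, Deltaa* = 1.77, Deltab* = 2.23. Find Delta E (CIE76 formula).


Formula: Delta E = sqrt(dL*^2 + da*^2 + db*^2)
Step 1: dL*^2 = 1.43^2 = 2.0449
Step 2: da*^2 = 1.77^2 = 3.1329
Step 3: db*^2 = 2.23^2 = 4.9729
Step 4: Sum = 2.0449 + 3.1329 + 4.9729 = 10.1507
Step 5: Delta E = sqrt(10.1507) = 3.19

3.19 Delta E


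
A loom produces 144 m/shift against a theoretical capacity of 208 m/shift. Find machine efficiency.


Formula: Efficiency% = (Actual output / Theoretical output) * 100
Efficiency% = (144 / 208) * 100
Efficiency% = 0.692308 * 100 = 69.2308% ≈ 69.2%

69.2%
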